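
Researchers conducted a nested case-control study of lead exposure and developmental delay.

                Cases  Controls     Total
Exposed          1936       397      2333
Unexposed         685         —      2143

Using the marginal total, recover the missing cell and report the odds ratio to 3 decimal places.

10.380

The missing cell is in the unexposed row: 2143 − 685 = 1458.
So a = 1936, b = 397, c = 685, d = 1458.
OR = (a·d)/(b·c) = (1936 × 1458) / (397 × 685) = 2822688 / 271945 = 10.37963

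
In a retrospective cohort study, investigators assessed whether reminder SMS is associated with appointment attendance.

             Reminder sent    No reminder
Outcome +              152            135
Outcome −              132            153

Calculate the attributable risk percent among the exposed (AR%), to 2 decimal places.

12.42

Reading the table with exposure as columns: a = 152 (Reminder sent, case), b = 132 (Reminder sent, non-case), c = 135 (No reminder, case), d = 153.
Risk in exposed = 152/284 = 0.53521; risk in unexposed = 135/288 = 0.46875.
RR = 0.53521/0.46875 = 1.14178
AR% = (RR − 1)/RR × 100 = (1.14178 − 1)/1.14178 × 100 = 12.4178%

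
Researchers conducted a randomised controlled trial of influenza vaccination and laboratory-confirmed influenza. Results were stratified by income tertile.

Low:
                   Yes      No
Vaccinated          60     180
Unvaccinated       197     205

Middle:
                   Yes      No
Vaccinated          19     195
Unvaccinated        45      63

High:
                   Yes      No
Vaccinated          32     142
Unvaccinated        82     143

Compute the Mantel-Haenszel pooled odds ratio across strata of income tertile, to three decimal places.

0.308

OR_MH = Σ(aᵢdᵢ/nᵢ) / Σ(bᵢcᵢ/nᵢ), where nᵢ is the stratum total.
Stratum 1 (Low): n = 642; a·d/n = 60·205/642 = 19.1589; b·c/n = 180·197/642 = 55.2336
Stratum 2 (Middle): n = 322; a·d/n = 19·63/322 = 3.7174; b·c/n = 195·45/322 = 27.2516
Stratum 3 (High): n = 399; a·d/n = 32·143/399 = 11.4687; b·c/n = 142·82/399 = 29.1830
OR_MH = (19.1589 + 3.7174 + 11.4687) / (55.2336 + 27.2516 + 29.1830) = 34.3449 / 111.6682 = 0.30756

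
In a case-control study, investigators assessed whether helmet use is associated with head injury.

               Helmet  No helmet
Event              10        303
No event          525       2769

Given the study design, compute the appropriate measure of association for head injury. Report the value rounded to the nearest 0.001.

0.174

Reading the table with exposure as columns: a = 10 (Helmet, case), b = 525 (Helmet, non-case), c = 303 (No helmet, case), d = 2769.
This is a case-control study: participants were sampled on outcome status, so risks in the source population cannot be estimated directly — relative risk is not valid here. The odds ratio is the appropriate measure.
OR = (a·d)/(b·c) = (10 × 2769) / (525 × 303) = 27690 / 159075 = 0.17407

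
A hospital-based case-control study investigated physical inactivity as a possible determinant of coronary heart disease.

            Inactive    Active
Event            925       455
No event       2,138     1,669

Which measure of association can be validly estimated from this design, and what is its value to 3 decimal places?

1.587

Reading the table with exposure as columns: a = 925 (Inactive, case), b = 2138 (Inactive, non-case), c = 455 (Active, case), d = 1669.
This is a hospital-based case-control study: participants were sampled on outcome status, so risks in the source population cannot be estimated directly — relative risk is not valid here. The odds ratio is the appropriate measure.
OR = (a·d)/(b·c) = (925 × 1669) / (2138 × 455) = 1543825 / 972790 = 1.58701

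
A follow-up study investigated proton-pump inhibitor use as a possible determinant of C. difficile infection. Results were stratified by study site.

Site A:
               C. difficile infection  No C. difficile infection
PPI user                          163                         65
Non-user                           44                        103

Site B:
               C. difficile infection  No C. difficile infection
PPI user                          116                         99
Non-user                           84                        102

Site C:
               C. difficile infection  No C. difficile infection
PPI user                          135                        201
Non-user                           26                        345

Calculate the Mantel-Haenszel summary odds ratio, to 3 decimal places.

3.920

OR_MH = Σ(aᵢdᵢ/nᵢ) / Σ(bᵢcᵢ/nᵢ), where nᵢ is the stratum total.
Stratum 1 (Site A): n = 375; a·d/n = 163·103/375 = 44.7707; b·c/n = 65·44/375 = 7.6267
Stratum 2 (Site B): n = 401; a·d/n = 116·102/401 = 29.5062; b·c/n = 99·84/401 = 20.7382
Stratum 3 (Site C): n = 707; a·d/n = 135·345/707 = 65.8769; b·c/n = 201·26/707 = 7.3918
OR_MH = (44.7707 + 29.5062 + 65.8769) / (7.6267 + 20.7382 + 7.3918) = 140.1538 / 35.7566 = 3.91966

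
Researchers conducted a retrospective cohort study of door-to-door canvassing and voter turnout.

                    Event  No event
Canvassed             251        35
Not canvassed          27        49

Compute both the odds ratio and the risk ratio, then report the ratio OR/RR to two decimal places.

5.27

Cells: a = 251, b = 35, c = 27, d = 49.
OR = (251·49)/(35·27) = 12299/945 = 13.01481
Risk in exposed = 251/286 = 0.87762; risk in unexposed = 27/76 = 0.35526; RR = 2.47034
OR/RR = 13.01481 / 2.47034 = 5.26842
The outcome is not rare, so the OR lies further from 1 than the RR.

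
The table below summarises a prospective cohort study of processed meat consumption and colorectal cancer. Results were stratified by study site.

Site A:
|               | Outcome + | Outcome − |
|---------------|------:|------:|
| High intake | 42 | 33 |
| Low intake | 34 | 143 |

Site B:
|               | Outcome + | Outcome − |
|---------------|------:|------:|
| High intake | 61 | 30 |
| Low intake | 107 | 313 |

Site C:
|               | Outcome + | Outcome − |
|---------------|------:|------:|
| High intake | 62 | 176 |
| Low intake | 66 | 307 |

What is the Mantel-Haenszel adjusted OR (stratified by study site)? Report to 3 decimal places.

3.105

OR_MH = Σ(aᵢdᵢ/nᵢ) / Σ(bᵢcᵢ/nᵢ), where nᵢ is the stratum total.
Stratum 1 (Site A): n = 252; a·d/n = 42·143/252 = 23.8333; b·c/n = 33·34/252 = 4.4524
Stratum 2 (Site B): n = 511; a·d/n = 61·313/511 = 37.3640; b·c/n = 30·107/511 = 6.2818
Stratum 3 (Site C): n = 611; a·d/n = 62·307/611 = 31.1522; b·c/n = 176·66/611 = 19.0115
OR_MH = (23.8333 + 37.3640 + 31.1522) / (4.4524 + 6.2818 + 19.0115) = 92.3495 / 29.7456 = 3.10464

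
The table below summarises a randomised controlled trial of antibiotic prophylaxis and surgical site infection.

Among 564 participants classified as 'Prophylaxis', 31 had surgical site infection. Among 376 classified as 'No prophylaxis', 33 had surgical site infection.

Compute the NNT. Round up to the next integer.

Risk in treated group = 31/564 = 0.05496; risk in control = 33/376 = 0.08777.
Absolute risk reduction = 0.08777 − 0.05496 = 0.03280
NNT = 1 / ARR = 1 / 0.03280 = 30.486 → round up → 31

31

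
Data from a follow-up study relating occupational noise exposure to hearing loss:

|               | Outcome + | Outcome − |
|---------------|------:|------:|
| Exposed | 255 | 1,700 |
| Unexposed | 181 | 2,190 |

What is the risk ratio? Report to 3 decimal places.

1.709

Cells: a = 255, b = 1700, c = 181, d = 2190.
Risk in exposed = 255/1955 = 0.13043; risk in unexposed = 181/2371 = 0.07634.
RR = 0.13043 / 0.07634 = 1.70862
The risk among the exposed is 1.71 times that among the unexposed.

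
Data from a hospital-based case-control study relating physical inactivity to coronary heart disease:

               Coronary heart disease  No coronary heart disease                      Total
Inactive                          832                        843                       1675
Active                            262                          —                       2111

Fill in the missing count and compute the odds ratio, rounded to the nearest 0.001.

The missing cell is in the unexposed row: 2111 − 262 = 1849.
So a = 832, b = 843, c = 262, d = 1849.
OR = (a·d)/(b·c) = (832 × 1849) / (843 × 262) = 1538368 / 220866 = 6.96516

6.965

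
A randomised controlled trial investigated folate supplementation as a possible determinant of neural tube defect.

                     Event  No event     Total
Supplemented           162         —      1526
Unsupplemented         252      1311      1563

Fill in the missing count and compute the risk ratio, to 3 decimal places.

0.658

The missing cell is in the exposed row: 1526 − 162 = 1364.
So a = 162, b = 1364, c = 252, d = 1311.
RR = [a/(a+b)] / [c/(c+d)] = (162/1526) / (252/1563) = 0.10616/0.16123 = 0.65844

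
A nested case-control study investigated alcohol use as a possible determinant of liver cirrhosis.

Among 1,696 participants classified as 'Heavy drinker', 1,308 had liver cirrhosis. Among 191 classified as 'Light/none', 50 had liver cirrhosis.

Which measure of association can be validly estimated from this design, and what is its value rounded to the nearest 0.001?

From the description: a = 1308, b = 388, c = 50, d = 141.
This is a nested case-control study: participants were sampled on outcome status, so risks in the source population cannot be estimated directly — relative risk is not valid here. The odds ratio is the appropriate measure.
OR = (a·d)/(b·c) = (1308 × 141) / (388 × 50) = 184428 / 19400 = 9.50660

9.507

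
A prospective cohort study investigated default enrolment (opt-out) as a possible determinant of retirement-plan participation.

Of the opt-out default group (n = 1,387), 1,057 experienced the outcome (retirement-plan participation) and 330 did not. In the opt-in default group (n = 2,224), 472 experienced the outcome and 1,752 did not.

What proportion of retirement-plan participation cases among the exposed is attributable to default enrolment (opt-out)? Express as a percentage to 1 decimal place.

72.2

From the description: a = 1057, b = 330, c = 472, d = 1752.
Risk in exposed = 1057/1387 = 0.76208; risk in unexposed = 472/2224 = 0.21223.
RR = 0.76208/0.21223 = 3.59080
AR% = (RR − 1)/RR × 100 = (3.59080 − 1)/3.59080 × 100 = 72.1511%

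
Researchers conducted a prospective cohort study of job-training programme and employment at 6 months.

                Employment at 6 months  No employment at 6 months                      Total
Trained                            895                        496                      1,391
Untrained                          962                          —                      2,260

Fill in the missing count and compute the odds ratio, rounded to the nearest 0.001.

2.435

The missing cell is in the unexposed row: 2260 − 962 = 1298.
So a = 895, b = 496, c = 962, d = 1298.
OR = (a·d)/(b·c) = (895 × 1298) / (496 × 962) = 1161710 / 477152 = 2.43467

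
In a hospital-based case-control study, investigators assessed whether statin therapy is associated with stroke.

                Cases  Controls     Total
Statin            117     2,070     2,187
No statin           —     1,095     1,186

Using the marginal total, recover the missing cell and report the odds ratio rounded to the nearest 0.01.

0.68

The missing cell is in the unexposed row: 1186 − 1095 = 91.
So a = 117, b = 2070, c = 91, d = 1095.
OR = (a·d)/(b·c) = (117 × 1095) / (2070 × 91) = 128115 / 188370 = 0.68012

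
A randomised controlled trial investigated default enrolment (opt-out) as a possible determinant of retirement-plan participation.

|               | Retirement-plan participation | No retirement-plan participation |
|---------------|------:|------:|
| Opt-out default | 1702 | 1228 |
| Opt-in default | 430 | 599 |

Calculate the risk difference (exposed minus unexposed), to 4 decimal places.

Cells: a = 1702, b = 1228, c = 430, d = 599.
Risk in exposed = 1702/2930 = 0.580887; risk in unexposed = 430/1029 = 0.417881.
Risk difference = 0.580887 − 0.417881 = 0.163006

0.1630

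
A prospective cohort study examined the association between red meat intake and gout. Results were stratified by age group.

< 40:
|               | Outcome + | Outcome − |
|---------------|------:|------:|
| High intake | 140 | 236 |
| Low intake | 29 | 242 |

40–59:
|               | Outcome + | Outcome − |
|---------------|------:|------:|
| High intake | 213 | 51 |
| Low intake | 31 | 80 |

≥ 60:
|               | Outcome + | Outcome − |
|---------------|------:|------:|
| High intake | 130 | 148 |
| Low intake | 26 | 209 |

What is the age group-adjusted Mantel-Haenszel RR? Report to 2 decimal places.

RR_MH = Σ(aᵢ·n₀ᵢ/nᵢ) / Σ(cᵢ·n₁ᵢ/nᵢ), with n₁ᵢ = aᵢ+bᵢ (exposed), n₀ᵢ = cᵢ+dᵢ (unexposed), nᵢ = n₁ᵢ+n₀ᵢ.
Stratum 1 (< 40): n₁ = 376, n₀ = 271, n = 647; a·n₀/n = 140·271/647 = 58.6399; c·n₁/n = 29·376/647 = 16.8532
Stratum 2 (40–59): n₁ = 264, n₀ = 111, n = 375; a·n₀/n = 213·111/375 = 63.0480; c·n₁/n = 31·264/375 = 21.8240
Stratum 3 (≥ 60): n₁ = 278, n₀ = 235, n = 513; a·n₀/n = 130·235/513 = 59.5517; c·n₁/n = 26·278/513 = 14.0897
RR_MH = (58.6399 + 63.0480 + 59.5517) / (16.8532 + 21.8240 + 14.0897) = 181.2395 / 52.7668 = 3.43472

3.43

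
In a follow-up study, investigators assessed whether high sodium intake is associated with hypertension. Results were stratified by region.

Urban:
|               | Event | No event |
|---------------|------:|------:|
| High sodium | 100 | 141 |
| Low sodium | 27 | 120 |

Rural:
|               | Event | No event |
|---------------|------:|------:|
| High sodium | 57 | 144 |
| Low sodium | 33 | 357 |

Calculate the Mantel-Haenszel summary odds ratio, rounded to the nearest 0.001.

3.661

OR_MH = Σ(aᵢdᵢ/nᵢ) / Σ(bᵢcᵢ/nᵢ), where nᵢ is the stratum total.
Stratum 1 (Urban): n = 388; a·d/n = 100·120/388 = 30.9278; b·c/n = 141·27/388 = 9.8119
Stratum 2 (Rural): n = 591; a·d/n = 57·357/591 = 34.4315; b·c/n = 144·33/591 = 8.0406
OR_MH = (30.9278 + 34.4315) / (9.8119 + 8.0406) = 65.3593 / 17.8525 = 3.66108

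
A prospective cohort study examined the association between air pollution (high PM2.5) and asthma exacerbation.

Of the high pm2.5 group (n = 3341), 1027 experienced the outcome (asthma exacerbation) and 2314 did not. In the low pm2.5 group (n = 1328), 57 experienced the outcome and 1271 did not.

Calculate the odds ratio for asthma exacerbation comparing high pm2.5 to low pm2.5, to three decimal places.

From the description: a = 1027, b = 2314, c = 57, d = 1271.
OR = (a·d)/(b·c) = (1027 × 1271) / (2314 × 57) = 1305317 / 131898 = 9.89641
The odds of asthma exacerbation are about 9.90 times as high in the high pm2.5 group.

9.896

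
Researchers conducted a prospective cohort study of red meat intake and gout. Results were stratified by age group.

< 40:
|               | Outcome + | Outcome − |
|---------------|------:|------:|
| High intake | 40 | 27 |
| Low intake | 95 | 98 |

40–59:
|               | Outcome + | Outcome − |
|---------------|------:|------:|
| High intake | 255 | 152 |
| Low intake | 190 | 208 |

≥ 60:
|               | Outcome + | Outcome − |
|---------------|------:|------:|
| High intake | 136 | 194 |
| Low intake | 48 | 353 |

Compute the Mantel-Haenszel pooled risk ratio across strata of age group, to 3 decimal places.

1.620

RR_MH = Σ(aᵢ·n₀ᵢ/nᵢ) / Σ(cᵢ·n₁ᵢ/nᵢ), with n₁ᵢ = aᵢ+bᵢ (exposed), n₀ᵢ = cᵢ+dᵢ (unexposed), nᵢ = n₁ᵢ+n₀ᵢ.
Stratum 1 (< 40): n₁ = 67, n₀ = 193, n = 260; a·n₀/n = 40·193/260 = 29.6923; c·n₁/n = 95·67/260 = 24.4808
Stratum 2 (40–59): n₁ = 407, n₀ = 398, n = 805; a·n₀/n = 255·398/805 = 126.0745; c·n₁/n = 190·407/805 = 96.0621
Stratum 3 (≥ 60): n₁ = 330, n₀ = 401, n = 731; a·n₀/n = 136·401/731 = 74.6047; c·n₁/n = 48·330/731 = 21.6689
RR_MH = (29.6923 + 126.0745 + 74.6047) / (24.4808 + 96.0621 + 21.6689) = 230.3715 / 142.2118 = 1.61992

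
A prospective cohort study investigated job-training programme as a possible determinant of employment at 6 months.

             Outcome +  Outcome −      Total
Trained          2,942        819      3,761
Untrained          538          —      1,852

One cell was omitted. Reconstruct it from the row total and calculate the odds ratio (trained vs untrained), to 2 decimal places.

The missing cell is in the unexposed row: 1852 − 538 = 1314.
So a = 2942, b = 819, c = 538, d = 1314.
OR = (a·d)/(b·c) = (2942 × 1314) / (819 × 538) = 3865788 / 440622 = 8.77348

8.77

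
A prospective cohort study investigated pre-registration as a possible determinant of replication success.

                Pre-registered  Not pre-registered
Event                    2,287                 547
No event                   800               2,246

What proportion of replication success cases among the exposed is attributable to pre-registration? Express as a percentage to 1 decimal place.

73.6

Reading the table with exposure as columns: a = 2287 (Pre-registered, case), b = 800 (Pre-registered, non-case), c = 547 (Not pre-registered, case), d = 2246.
Risk in exposed = 2287/3087 = 0.74085; risk in unexposed = 547/2793 = 0.19585.
RR = 0.74085/0.19585 = 3.78280
AR% = (RR − 1)/RR × 100 = (3.78280 − 1)/3.78280 × 100 = 73.5645%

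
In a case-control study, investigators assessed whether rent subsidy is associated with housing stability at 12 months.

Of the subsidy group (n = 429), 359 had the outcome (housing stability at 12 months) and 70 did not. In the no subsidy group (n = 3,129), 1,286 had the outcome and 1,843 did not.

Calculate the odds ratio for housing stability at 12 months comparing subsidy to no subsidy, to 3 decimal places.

7.350

From the description: a = 359, b = 70, c = 1286, d = 1843.
OR = (a·d)/(b·c) = (359 × 1843) / (70 × 1286) = 661637 / 90020 = 7.34989
The odds of housing stability at 12 months are about 7.35 times as high in the subsidy group.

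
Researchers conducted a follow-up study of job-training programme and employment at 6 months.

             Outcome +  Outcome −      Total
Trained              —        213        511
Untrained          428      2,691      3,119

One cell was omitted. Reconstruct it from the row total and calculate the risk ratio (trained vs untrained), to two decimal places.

4.25

The missing cell is in the exposed row: 511 − 213 = 298.
So a = 298, b = 213, c = 428, d = 2691.
RR = [a/(a+b)] / [c/(c+d)] = (298/511) / (428/3119) = 0.58317/0.13722 = 4.24979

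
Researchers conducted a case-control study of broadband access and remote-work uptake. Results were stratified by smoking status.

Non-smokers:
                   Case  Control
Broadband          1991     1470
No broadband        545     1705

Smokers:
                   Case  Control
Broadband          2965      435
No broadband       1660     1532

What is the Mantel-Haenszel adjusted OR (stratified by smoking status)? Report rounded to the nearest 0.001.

OR_MH = Σ(aᵢdᵢ/nᵢ) / Σ(bᵢcᵢ/nᵢ), where nᵢ is the stratum total.
Stratum 1 (Non-smokers): n = 5711; a·d/n = 1991·1705/5711 = 594.4064; b·c/n = 1470·545/5711 = 140.2819
Stratum 2 (Smokers): n = 6592; a·d/n = 2965·1532/6592 = 689.0746; b·c/n = 435·1660/6592 = 109.5419
OR_MH = (594.4064 + 689.0746) / (140.2819 + 109.5419) = 1283.4810 / 249.8238 = 5.13755

5.138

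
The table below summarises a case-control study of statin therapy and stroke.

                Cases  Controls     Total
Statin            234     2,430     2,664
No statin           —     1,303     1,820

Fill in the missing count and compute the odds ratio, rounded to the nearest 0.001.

0.243

The missing cell is in the unexposed row: 1820 − 1303 = 517.
So a = 234, b = 2430, c = 517, d = 1303.
OR = (a·d)/(b·c) = (234 × 1303) / (2430 × 517) = 304902 / 1256310 = 0.24270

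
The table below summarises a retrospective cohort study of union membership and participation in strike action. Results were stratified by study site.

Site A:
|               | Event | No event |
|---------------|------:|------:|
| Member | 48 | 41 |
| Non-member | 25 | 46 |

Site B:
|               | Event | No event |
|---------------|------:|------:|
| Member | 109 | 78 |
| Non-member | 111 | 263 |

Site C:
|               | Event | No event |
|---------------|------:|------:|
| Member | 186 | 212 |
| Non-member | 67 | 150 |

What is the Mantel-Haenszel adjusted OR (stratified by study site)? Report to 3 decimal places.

OR_MH = Σ(aᵢdᵢ/nᵢ) / Σ(bᵢcᵢ/nᵢ), where nᵢ is the stratum total.
Stratum 1 (Site A): n = 160; a·d/n = 48·46/160 = 13.8000; b·c/n = 41·25/160 = 6.4062
Stratum 2 (Site B): n = 561; a·d/n = 109·263/561 = 51.0998; b·c/n = 78·111/561 = 15.4332
Stratum 3 (Site C): n = 615; a·d/n = 186·150/615 = 45.3659; b·c/n = 212·67/615 = 23.0959
OR_MH = (13.8000 + 51.0998 + 45.3659) / (6.4062 + 15.4332 + 23.0959) = 110.2657 / 44.9353 = 2.45387

2.454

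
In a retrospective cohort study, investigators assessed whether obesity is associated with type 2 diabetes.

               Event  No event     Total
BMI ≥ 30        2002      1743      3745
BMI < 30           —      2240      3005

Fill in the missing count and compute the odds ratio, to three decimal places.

3.363

The missing cell is in the unexposed row: 3005 − 2240 = 765.
So a = 2002, b = 1743, c = 765, d = 2240.
OR = (a·d)/(b·c) = (2002 × 2240) / (1743 × 765) = 4484480 / 1333395 = 3.36320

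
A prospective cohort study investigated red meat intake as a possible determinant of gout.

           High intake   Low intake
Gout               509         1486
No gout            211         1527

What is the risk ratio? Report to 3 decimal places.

Reading the table with exposure as columns: a = 509 (High intake, case), b = 211 (High intake, non-case), c = 1486 (Low intake, case), d = 1527.
Risk in exposed = 509/720 = 0.70694; risk in unexposed = 1486/3013 = 0.49320.
RR = 0.70694 / 0.49320 = 1.43339
The risk among the exposed is 1.43 times that among the unexposed.

1.433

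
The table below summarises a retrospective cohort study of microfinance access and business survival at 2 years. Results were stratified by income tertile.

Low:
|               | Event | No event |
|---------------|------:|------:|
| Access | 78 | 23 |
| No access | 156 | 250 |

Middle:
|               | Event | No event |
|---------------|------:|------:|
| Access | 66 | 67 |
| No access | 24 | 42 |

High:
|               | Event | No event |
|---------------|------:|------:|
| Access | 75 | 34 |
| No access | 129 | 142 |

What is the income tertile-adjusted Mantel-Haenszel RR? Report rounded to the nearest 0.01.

RR_MH = Σ(aᵢ·n₀ᵢ/nᵢ) / Σ(cᵢ·n₁ᵢ/nᵢ), with n₁ᵢ = aᵢ+bᵢ (exposed), n₀ᵢ = cᵢ+dᵢ (unexposed), nᵢ = n₁ᵢ+n₀ᵢ.
Stratum 1 (Low): n₁ = 101, n₀ = 406, n = 507; a·n₀/n = 78·406/507 = 62.4615; c·n₁/n = 156·101/507 = 31.0769
Stratum 2 (Middle): n₁ = 133, n₀ = 66, n = 199; a·n₀/n = 66·66/199 = 21.8894; c·n₁/n = 24·133/199 = 16.0402
Stratum 3 (High): n₁ = 109, n₀ = 271, n = 380; a·n₀/n = 75·271/380 = 53.4868; c·n₁/n = 129·109/380 = 37.0026
RR_MH = (62.4615 + 21.8894 + 53.4868) / (31.0769 + 16.0402 + 37.0026) = 137.8378 / 84.1198 = 1.63859

1.64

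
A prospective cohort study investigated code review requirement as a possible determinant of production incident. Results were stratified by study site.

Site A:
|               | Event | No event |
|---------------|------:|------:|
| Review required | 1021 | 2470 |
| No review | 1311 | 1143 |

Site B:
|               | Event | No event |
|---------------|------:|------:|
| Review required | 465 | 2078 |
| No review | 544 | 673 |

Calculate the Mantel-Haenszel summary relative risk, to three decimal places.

RR_MH = Σ(aᵢ·n₀ᵢ/nᵢ) / Σ(cᵢ·n₁ᵢ/nᵢ), with n₁ᵢ = aᵢ+bᵢ (exposed), n₀ᵢ = cᵢ+dᵢ (unexposed), nᵢ = n₁ᵢ+n₀ᵢ.
Stratum 1 (Site A): n₁ = 3491, n₀ = 2454, n = 5945; a·n₀/n = 1021·2454/5945 = 421.4523; c·n₁/n = 1311·3491/5945 = 769.8404
Stratum 2 (Site B): n₁ = 2543, n₀ = 1217, n = 3760; a·n₀/n = 465·1217/3760 = 150.5066; c·n₁/n = 544·2543/3760 = 367.9234
RR_MH = (421.4523 + 150.5066) / (769.8404 + 367.9234) = 571.9590 / 1137.7638 = 0.50270

0.503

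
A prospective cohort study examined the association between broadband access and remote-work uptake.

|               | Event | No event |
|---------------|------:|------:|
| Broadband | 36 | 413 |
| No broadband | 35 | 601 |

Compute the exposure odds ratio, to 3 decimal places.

1.497

Cells: a = 36, b = 413, c = 35, d = 601.
OR = (a·d)/(b·c) = (36 × 601) / (413 × 35) = 21636 / 14455 = 1.49678
The odds of remote-work uptake are about 1.50 times as high in the broadband group.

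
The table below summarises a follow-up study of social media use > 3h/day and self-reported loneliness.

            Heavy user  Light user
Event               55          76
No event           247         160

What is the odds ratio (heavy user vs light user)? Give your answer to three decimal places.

Reading the table with exposure as columns: a = 55 (Heavy user, case), b = 247 (Heavy user, non-case), c = 76 (Light user, case), d = 160.
OR = (a·d)/(b·c) = (55 × 160) / (247 × 76) = 8800 / 18772 = 0.46878
Exposure is associated with lower odds of self-reported loneliness (OR = 0.47 < 1).

0.469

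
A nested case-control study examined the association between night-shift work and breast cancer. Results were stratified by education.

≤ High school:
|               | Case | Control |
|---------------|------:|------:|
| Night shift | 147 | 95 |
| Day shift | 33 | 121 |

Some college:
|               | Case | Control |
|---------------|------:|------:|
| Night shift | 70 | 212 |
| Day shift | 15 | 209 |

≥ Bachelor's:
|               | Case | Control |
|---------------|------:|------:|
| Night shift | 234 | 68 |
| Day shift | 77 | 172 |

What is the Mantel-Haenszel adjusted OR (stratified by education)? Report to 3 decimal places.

OR_MH = Σ(aᵢdᵢ/nᵢ) / Σ(bᵢcᵢ/nᵢ), where nᵢ is the stratum total.
Stratum 1 (≤ High school): n = 396; a·d/n = 147·121/396 = 44.9167; b·c/n = 95·33/396 = 7.9167
Stratum 2 (Some college): n = 506; a·d/n = 70·209/506 = 28.9130; b·c/n = 212·15/506 = 6.2846
Stratum 3 (≥ Bachelor's): n = 551; a·d/n = 234·172/551 = 73.0454; b·c/n = 68·77/551 = 9.5027
OR_MH = (44.9167 + 28.9130 + 73.0454) / (7.9167 + 6.2846 + 9.5027) = 146.8751 / 23.7040 = 6.19622

6.196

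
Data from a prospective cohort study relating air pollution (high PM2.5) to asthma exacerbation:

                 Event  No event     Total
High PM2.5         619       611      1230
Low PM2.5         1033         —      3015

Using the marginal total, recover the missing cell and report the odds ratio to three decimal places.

The missing cell is in the unexposed row: 3015 − 1033 = 1982.
So a = 619, b = 611, c = 1033, d = 1982.
OR = (a·d)/(b·c) = (619 × 1982) / (611 × 1033) = 1226858 / 631163 = 1.94381

1.944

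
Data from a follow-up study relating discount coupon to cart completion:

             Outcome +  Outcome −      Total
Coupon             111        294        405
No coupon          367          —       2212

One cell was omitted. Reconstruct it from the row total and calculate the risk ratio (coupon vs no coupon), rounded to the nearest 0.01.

The missing cell is in the unexposed row: 2212 − 367 = 1845.
So a = 111, b = 294, c = 367, d = 1845.
RR = [a/(a+b)] / [c/(c+d)] = (111/405) / (367/2212) = 0.27407/0.16591 = 1.65191

1.65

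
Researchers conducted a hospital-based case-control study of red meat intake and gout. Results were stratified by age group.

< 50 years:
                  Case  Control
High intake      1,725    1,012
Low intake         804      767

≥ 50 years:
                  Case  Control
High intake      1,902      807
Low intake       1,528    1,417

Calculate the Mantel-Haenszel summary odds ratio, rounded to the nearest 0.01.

OR_MH = Σ(aᵢdᵢ/nᵢ) / Σ(bᵢcᵢ/nᵢ), where nᵢ is the stratum total.
Stratum 1 (< 50 years): n = 4308; a·d/n = 1725·767/4308 = 307.1205; b·c/n = 1012·804/4308 = 188.8691
Stratum 2 (≥ 50 years): n = 5654; a·d/n = 1902·1417/5654 = 476.6774; b·c/n = 807·1528/5654 = 218.0927
OR_MH = (307.1205 + 476.6774) / (188.8691 + 218.0927) = 783.7979 / 406.9618 = 1.92597

1.93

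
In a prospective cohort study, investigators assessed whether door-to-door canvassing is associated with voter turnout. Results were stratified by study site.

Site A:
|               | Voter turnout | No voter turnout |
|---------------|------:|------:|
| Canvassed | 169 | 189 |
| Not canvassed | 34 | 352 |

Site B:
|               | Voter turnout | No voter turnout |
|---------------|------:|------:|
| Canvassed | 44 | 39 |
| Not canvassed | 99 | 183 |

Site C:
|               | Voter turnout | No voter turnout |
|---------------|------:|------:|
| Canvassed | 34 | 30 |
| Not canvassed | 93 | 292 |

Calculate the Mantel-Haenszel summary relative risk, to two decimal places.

2.89

RR_MH = Σ(aᵢ·n₀ᵢ/nᵢ) / Σ(cᵢ·n₁ᵢ/nᵢ), with n₁ᵢ = aᵢ+bᵢ (exposed), n₀ᵢ = cᵢ+dᵢ (unexposed), nᵢ = n₁ᵢ+n₀ᵢ.
Stratum 1 (Site A): n₁ = 358, n₀ = 386, n = 744; a·n₀/n = 169·386/744 = 87.6801; c·n₁/n = 34·358/744 = 16.3602
Stratum 2 (Site B): n₁ = 83, n₀ = 282, n = 365; a·n₀/n = 44·282/365 = 33.9945; c·n₁/n = 99·83/365 = 22.5123
Stratum 3 (Site C): n₁ = 64, n₀ = 385, n = 449; a·n₀/n = 34·385/449 = 29.1537; c·n₁/n = 93·64/449 = 13.2561
RR_MH = (87.6801 + 33.9945 + 29.1537) / (16.3602 + 22.5123 + 13.2561) = 150.8283 / 52.1287 = 2.89338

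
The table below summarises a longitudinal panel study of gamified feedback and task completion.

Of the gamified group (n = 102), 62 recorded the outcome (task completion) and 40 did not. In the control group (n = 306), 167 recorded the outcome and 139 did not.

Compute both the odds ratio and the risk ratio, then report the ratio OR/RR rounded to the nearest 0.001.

1.158

From the description: a = 62, b = 40, c = 167, d = 139.
OR = (62·139)/(40·167) = 8618/6680 = 1.29012
Risk in exposed = 62/102 = 0.60784; risk in unexposed = 167/306 = 0.54575; RR = 1.11377
OR/RR = 1.29012 / 1.11377 = 1.15833
The outcome is not rare, so the OR lies further from 1 than the RR.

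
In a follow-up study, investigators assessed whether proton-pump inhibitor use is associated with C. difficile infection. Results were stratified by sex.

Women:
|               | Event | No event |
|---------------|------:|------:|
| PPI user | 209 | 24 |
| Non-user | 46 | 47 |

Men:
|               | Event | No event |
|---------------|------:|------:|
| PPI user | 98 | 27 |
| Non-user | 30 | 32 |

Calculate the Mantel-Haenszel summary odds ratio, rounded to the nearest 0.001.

6.077

OR_MH = Σ(aᵢdᵢ/nᵢ) / Σ(bᵢcᵢ/nᵢ), where nᵢ is the stratum total.
Stratum 1 (Women): n = 326; a·d/n = 209·47/326 = 30.1319; b·c/n = 24·46/326 = 3.3865
Stratum 2 (Men): n = 187; a·d/n = 98·32/187 = 16.7701; b·c/n = 27·30/187 = 4.3316
OR_MH = (30.1319 + 16.7701) / (3.3865 + 4.3316) = 46.9020 / 7.7181 = 6.07691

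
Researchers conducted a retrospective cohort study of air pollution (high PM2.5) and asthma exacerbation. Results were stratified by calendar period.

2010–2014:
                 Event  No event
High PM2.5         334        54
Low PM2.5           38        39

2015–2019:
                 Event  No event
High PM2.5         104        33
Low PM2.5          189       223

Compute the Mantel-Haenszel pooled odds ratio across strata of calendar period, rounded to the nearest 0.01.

OR_MH = Σ(aᵢdᵢ/nᵢ) / Σ(bᵢcᵢ/nᵢ), where nᵢ is the stratum total.
Stratum 1 (2010–2014): n = 465; a·d/n = 334·39/465 = 28.0129; b·c/n = 54·38/465 = 4.4129
Stratum 2 (2015–2019): n = 549; a·d/n = 104·223/549 = 42.2441; b·c/n = 33·189/549 = 11.3607
OR_MH = (28.0129 + 42.2441) / (4.4129 + 11.3607) = 70.2570 / 15.7736 = 4.45410

4.45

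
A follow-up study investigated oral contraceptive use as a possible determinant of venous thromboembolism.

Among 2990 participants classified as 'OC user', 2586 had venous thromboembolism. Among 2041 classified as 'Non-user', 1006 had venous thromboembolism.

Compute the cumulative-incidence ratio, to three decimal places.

From the description: a = 2586, b = 404, c = 1006, d = 1035.
Risk in exposed = 2586/2990 = 0.86488; risk in unexposed = 1006/2041 = 0.49290.
RR = 0.86488 / 0.49290 = 1.75470
The risk among the exposed is 1.75 times that among the unexposed.

1.755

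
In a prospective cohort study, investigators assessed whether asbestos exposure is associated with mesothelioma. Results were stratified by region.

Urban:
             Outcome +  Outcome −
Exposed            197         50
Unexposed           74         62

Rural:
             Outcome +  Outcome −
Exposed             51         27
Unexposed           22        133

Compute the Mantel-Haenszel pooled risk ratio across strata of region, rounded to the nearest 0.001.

RR_MH = Σ(aᵢ·n₀ᵢ/nᵢ) / Σ(cᵢ·n₁ᵢ/nᵢ), with n₁ᵢ = aᵢ+bᵢ (exposed), n₀ᵢ = cᵢ+dᵢ (unexposed), nᵢ = n₁ᵢ+n₀ᵢ.
Stratum 1 (Urban): n₁ = 247, n₀ = 136, n = 383; a·n₀/n = 197·136/383 = 69.9530; c·n₁/n = 74·247/383 = 47.7232
Stratum 2 (Rural): n₁ = 78, n₀ = 155, n = 233; a·n₀/n = 51·155/233 = 33.9270; c·n₁/n = 22·78/233 = 7.3648
RR_MH = (69.9530 + 33.9270) / (47.7232 + 7.3648) = 103.8800 / 55.0880 = 1.88571

1.886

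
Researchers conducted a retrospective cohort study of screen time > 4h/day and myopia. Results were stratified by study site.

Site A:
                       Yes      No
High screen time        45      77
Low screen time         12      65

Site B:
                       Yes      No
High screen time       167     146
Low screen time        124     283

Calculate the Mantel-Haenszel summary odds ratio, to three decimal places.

OR_MH = Σ(aᵢdᵢ/nᵢ) / Σ(bᵢcᵢ/nᵢ), where nᵢ is the stratum total.
Stratum 1 (Site A): n = 199; a·d/n = 45·65/199 = 14.6985; b·c/n = 77·12/199 = 4.6432
Stratum 2 (Site B): n = 720; a·d/n = 167·283/720 = 65.6403; b·c/n = 146·124/720 = 25.1444
OR_MH = (14.6985 + 65.6403) / (4.6432 + 25.1444) = 80.3388 / 29.7877 = 2.69705

2.697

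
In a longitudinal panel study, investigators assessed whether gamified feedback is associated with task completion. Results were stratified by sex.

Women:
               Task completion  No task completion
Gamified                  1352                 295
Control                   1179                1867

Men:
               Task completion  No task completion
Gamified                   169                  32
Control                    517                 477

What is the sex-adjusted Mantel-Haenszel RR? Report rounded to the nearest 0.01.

RR_MH = Σ(aᵢ·n₀ᵢ/nᵢ) / Σ(cᵢ·n₁ᵢ/nᵢ), with n₁ᵢ = aᵢ+bᵢ (exposed), n₀ᵢ = cᵢ+dᵢ (unexposed), nᵢ = n₁ᵢ+n₀ᵢ.
Stratum 1 (Women): n₁ = 1647, n₀ = 3046, n = 4693; a·n₀/n = 1352·3046/4693 = 877.5180; c·n₁/n = 1179·1647/4693 = 413.7680
Stratum 2 (Men): n₁ = 201, n₀ = 994, n = 1195; a·n₀/n = 169·994/1195 = 140.5741; c·n₁/n = 517·201/1195 = 86.9598
RR_MH = (877.5180 + 140.5741) / (413.7680 + 86.9598) = 1018.0921 / 500.7278 = 2.03322

2.03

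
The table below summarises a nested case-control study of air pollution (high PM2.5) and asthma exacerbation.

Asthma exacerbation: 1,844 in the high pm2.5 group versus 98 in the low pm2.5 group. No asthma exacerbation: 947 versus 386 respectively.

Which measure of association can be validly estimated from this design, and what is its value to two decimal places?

From the description: a = 1844, b = 947, c = 98, d = 386.
This is a nested case-control study: participants were sampled on outcome status, so risks in the source population cannot be estimated directly — relative risk is not valid here. The odds ratio is the appropriate measure.
OR = (a·d)/(b·c) = (1844 × 386) / (947 × 98) = 711784 / 92806 = 7.66959

7.67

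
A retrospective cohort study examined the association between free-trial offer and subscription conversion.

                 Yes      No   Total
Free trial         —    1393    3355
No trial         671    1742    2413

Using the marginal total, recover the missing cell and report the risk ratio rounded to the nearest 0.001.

The missing cell is in the exposed row: 3355 − 1393 = 1962.
So a = 1962, b = 1393, c = 671, d = 1742.
RR = [a/(a+b)] / [c/(c+d)] = (1962/3355) / (671/2413) = 0.58480/0.27808 = 2.10301

2.103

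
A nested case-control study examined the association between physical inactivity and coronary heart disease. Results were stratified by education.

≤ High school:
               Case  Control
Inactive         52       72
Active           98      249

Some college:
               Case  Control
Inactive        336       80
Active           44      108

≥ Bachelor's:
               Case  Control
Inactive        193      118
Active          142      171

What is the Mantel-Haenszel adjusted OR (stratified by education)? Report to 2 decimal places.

OR_MH = Σ(aᵢdᵢ/nᵢ) / Σ(bᵢcᵢ/nᵢ), where nᵢ is the stratum total.
Stratum 1 (≤ High school): n = 471; a·d/n = 52·249/471 = 27.4904; b·c/n = 72·98/471 = 14.9809
Stratum 2 (Some college): n = 568; a·d/n = 336·108/568 = 63.8873; b·c/n = 80·44/568 = 6.1972
Stratum 3 (≥ Bachelor's): n = 624; a·d/n = 193·171/624 = 52.8894; b·c/n = 118·142/624 = 26.8526
OR_MH = (27.4904 + 63.8873 + 52.8894) / (14.9809 + 6.1972 + 26.8526) = 144.2672 / 48.0306 = 3.00365

3.00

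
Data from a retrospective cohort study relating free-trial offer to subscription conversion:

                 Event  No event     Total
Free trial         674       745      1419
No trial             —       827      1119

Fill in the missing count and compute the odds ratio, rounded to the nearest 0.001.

2.562

The missing cell is in the unexposed row: 1119 − 827 = 292.
So a = 674, b = 745, c = 292, d = 827.
OR = (a·d)/(b·c) = (674 × 827) / (745 × 292) = 557398 / 217540 = 2.56228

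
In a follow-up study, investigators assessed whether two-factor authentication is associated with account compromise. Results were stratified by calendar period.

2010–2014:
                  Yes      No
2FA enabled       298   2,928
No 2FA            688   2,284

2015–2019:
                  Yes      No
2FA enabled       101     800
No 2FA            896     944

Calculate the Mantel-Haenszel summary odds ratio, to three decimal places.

OR_MH = Σ(aᵢdᵢ/nᵢ) / Σ(bᵢcᵢ/nᵢ), where nᵢ is the stratum total.
Stratum 1 (2010–2014): n = 6198; a·d/n = 298·2284/6198 = 109.8148; b·c/n = 2928·688/6198 = 325.0184
Stratum 2 (2015–2019): n = 2741; a·d/n = 101·944/2741 = 34.7844; b·c/n = 800·896/2741 = 261.5104
OR_MH = (109.8148 + 34.7844) / (325.0184 + 261.5104) = 144.5992 / 586.5288 = 0.24653

0.247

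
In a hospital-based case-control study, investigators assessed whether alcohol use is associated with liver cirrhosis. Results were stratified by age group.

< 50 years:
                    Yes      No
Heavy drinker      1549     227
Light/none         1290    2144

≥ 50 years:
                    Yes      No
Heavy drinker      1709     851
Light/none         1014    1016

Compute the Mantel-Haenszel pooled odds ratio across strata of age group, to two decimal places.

4.16

OR_MH = Σ(aᵢdᵢ/nᵢ) / Σ(bᵢcᵢ/nᵢ), where nᵢ is the stratum total.
Stratum 1 (< 50 years): n = 5210; a·d/n = 1549·2144/5210 = 637.4388; b·c/n = 227·1290/5210 = 56.2054
Stratum 2 (≥ 50 years): n = 4590; a·d/n = 1709·1016/4590 = 378.2885; b·c/n = 851·1014/4590 = 187.9987
OR_MH = (637.4388 + 378.2885) / (56.2054 + 187.9987) = 1015.7272 / 244.2041 = 4.15934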